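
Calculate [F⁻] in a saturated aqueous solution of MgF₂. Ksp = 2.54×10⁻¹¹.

MgF₂(s) ⇌ Mg²⁺(aq) + 2 F⁻(aq)
If s mol/L of MgF₂ dissolves, [Mg²⁺] = s and [F⁻] = 2s.
Ksp = [Mg²⁺][F⁻]^2 = s · (2s)^2 = 4s^3 = 2.54×10⁻¹¹
s = 1.85×10⁻⁴ mol L⁻¹
[F⁻] = 2s = 3.70×10⁻⁴ mol L⁻¹

3.70×10⁻⁴ M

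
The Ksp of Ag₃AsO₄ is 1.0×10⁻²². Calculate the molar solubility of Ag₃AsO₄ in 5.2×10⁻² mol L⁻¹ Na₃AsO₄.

4.1×10⁻⁸ M

Ag₃AsO₄(s) ⇌ 3 Ag⁺(aq) + AsO₄³⁻(aq)
With AsO₄³⁻ already at 5.2×10⁻² mol L⁻¹ and s small, take [AsO₄³⁻] ≈ 5.2×10⁻² mol L⁻¹ and [Ag⁺] = 3s.
Ksp = [Ag⁺]^3[AsO₄³⁻] = (3s)^3(5.2×10⁻²)
(3s)^3 = 1.0×10⁻²² / (5.2×10⁻²) = 1.9×10⁻²¹
s = 4.1×10⁻⁸ mol L⁻¹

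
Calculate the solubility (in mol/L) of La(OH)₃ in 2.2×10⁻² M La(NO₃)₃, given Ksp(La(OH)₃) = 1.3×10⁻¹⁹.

6.0×10⁻⁷ M

La(OH)₃(s) ⇌ La³⁺(aq) + 3 OH⁻(aq)
The solution already contains La³⁺ at 2.2×10⁻² M. Let s be the molar solubility of La(OH)₃.
[La³⁺] ≈ 2.2×10⁻² M (common ion dominates); [OH⁻] = 3s.
Ksp = [La³⁺][OH⁻]^3 = (2.2×10⁻²)(3s)^3
(3s)^3 = 1.3×10⁻¹⁹ / (2.2×10⁻²) = 5.9×10⁻¹⁸
s = 6.0×10⁻⁷ M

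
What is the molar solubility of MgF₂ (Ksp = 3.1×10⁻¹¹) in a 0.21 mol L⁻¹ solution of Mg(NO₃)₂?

6.1×10⁻⁶ M

MgF₂(s) ⇌ Mg²⁺(aq) + 2 F⁻(aq)
Mg²⁺ is already present at 0.21 mol L⁻¹. If s mol/L of MgF₂ dissolves, [F⁻] = 2s while [Mg²⁺] ≈ 0.21 mol L⁻¹.
Ksp = [Mg²⁺][F⁻]^2 = (0.21)(2s)^2
(2s)^2 = 3.1×10⁻¹¹ / (0.21) = 1.5×10⁻¹⁰
s = 6.1×10⁻⁶ mol L⁻¹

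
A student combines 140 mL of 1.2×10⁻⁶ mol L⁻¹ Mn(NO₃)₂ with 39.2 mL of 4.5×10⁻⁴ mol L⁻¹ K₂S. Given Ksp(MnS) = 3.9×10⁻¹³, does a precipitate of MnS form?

Yes

The combined volume is 179.2 mL.
[Mn²⁺] = (1.2×10⁻⁶)(140)/179.2 = 9.4×10⁻⁷ mol L⁻¹
[S²⁻] = (4.5×10⁻⁴)(39.2)/179.2 = 9.8×10⁻⁵ mol L⁻¹
Q = [Mn²⁺][S²⁻] = 9.2×10⁻¹¹
Q = 9.2×10⁻¹¹ > Ksp = 3.9×10⁻¹³, so the solution is supersaturated and MnS precipitates.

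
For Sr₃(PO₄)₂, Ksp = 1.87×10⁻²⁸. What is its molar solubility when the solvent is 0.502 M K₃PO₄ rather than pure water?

Sr₃(PO₄)₂(s) ⇌ 3 Sr²⁺(aq) + 2 PO₄³⁻(aq)
Let s be the solubility of Sr₃(PO₄)₂ here. The common ion gives [PO₄³⁻] ≈ 0.502 M, and [Sr²⁺] = 3s.
Ksp = [Sr²⁺]^3[PO₄³⁻]^2 = (3s)^3(0.502)^2
(3s)^3 = 1.87×10⁻²⁸ / (0.502)^2 = 7.42×10⁻²⁸
s = 3.02×10⁻¹⁰ M

3.02×10⁻¹⁰ M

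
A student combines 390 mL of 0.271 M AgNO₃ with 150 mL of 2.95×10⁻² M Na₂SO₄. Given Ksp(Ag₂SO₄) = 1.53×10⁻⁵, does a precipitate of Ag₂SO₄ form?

Total volume after mixing = 390 + 150 = 540 mL.
[Ag⁺] = (0.271)(390)/540 = 0.196 M
[SO₄²⁻] = (2.95×10⁻²)(150)/540 = 8.19×10⁻³ M
Q = [Ag⁺]^2[SO₄²⁻] = 3.14×10⁻⁴
Because Q > Ksp (3.14×10⁻⁴ vs 1.53×10⁻⁵), a precipitate of Ag₂SO₄ forms.

Yes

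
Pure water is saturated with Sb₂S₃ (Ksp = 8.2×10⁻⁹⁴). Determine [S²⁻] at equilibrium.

Sb₂S₃(s) ⇌ 2 Sb³⁺(aq) + 3 S²⁻(aq)
Let s be the molar solubility. Then [Sb³⁺] = 2s and [S²⁻] = 3s.
Ksp = [Sb³⁺]^2[S²⁻]^3 = (2s)^2 · (3s)^3 = 108s^5 = 8.2×10⁻⁹⁴
s = 9.5×10⁻²⁰ mol/L
[S²⁻] = 3s = 2.8×10⁻¹⁹ mol/L

2.8×10⁻¹⁹ M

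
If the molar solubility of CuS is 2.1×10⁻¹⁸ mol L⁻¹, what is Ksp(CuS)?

Ksp = 4.4×10⁻³⁶

CuS(s) ⇌ Cu²⁺(aq) + S²⁻(aq)
If s mol/L of CuS dissolves, [Cu²⁺] = s and [S²⁻] = s.
Ksp = [Cu²⁺][S²⁻] = s · s = s^2
Ksp = (2.1×10⁻¹⁸)^2 = 4.4×10⁻³⁶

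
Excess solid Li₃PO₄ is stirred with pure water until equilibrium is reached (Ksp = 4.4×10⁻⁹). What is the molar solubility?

3.6×10⁻³ M

Li₃PO₄(s) ⇌ 3 Li⁺(aq) + PO₄³⁻(aq)
For each mole of Li₃PO₄ that dissolves per liter, [Li⁺] = 3s and [PO₄³⁻] = s; let s denote this solubility.
Ksp = [Li⁺]^3[PO₄³⁻] = (3s)^3 · s = 27s^4
27s^4 = 4.4×10⁻⁹  ⇒  s^4 = 1.6×10⁻¹⁰
Taking the 4th root, s = 3.6×10⁻³ mol L⁻¹.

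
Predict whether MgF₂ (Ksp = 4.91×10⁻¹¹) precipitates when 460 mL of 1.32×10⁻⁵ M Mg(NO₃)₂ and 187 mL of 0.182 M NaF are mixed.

The combined volume is 647 mL.
[Mg²⁺] = (1.32×10⁻⁵)(460)/647 = 9.38×10⁻⁶ M
[F⁻] = (0.182)(187)/647 = 5.26×10⁻² M
Q = [Mg²⁺][F⁻]^2 = 2.60×10⁻⁸
Because Q > Ksp (2.60×10⁻⁸ vs 4.91×10⁻¹¹), a precipitate of MgF₂ forms.

Yes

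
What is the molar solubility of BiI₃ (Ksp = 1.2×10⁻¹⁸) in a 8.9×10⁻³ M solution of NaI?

BiI₃(s) ⇌ Bi³⁺(aq) + 3 I⁻(aq)
I⁻ is already present at 8.9×10⁻³ M. If s mol/L of BiI₃ dissolves, [Bi³⁺] = s while [I⁻] ≈ 8.9×10⁻³ M.
Ksp = [Bi³⁺][I⁻]^3 = s(8.9×10⁻³)^3
s = 1.2×10⁻¹⁸ / (8.9×10⁻³)^3 = 1.7×10⁻¹²
s = 1.7×10⁻¹² M

1.7×10⁻¹² M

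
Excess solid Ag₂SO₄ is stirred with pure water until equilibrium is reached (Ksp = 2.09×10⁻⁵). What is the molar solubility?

1.74×10⁻² M

Ag₂SO₄(s) ⇌ 2 Ag⁺(aq) + SO₄²⁻(aq)
Call the molar solubility s, so that [Ag⁺] = 2s and [SO₄²⁻] = s.
Ksp = [Ag⁺]^2[SO₄²⁻] = (2s)^2 · s = 4s^3
4s^3 = 2.09×10⁻⁵  ⇒  s^3 = 5.23×10⁻⁶
s = 1.74×10⁻² mol/L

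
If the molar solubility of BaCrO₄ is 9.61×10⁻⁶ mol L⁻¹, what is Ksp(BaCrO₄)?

Ksp = 9.24×10⁻¹¹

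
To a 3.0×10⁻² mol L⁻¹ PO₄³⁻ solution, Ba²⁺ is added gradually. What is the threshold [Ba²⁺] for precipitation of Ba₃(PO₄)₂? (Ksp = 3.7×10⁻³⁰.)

Precipitation of each salt begins when its ion product equals Ksp.
Ba₃(PO₄)₂(s) ⇌ 3 Ba²⁺(aq) + 2 PO₄³⁻(aq)
Ksp = [Ba²⁺]^3[PO₄³⁻]^2 = [Ba²⁺]^3(3.0×10⁻²)^2
[Ba²⁺]^3 = 3.7×10⁻³⁰ / (3.0×10⁻²)^2 = 4.1×10⁻²⁷
[Ba²⁺] = 1.6×10⁻⁹ mol L⁻¹

1.6×10⁻⁹ M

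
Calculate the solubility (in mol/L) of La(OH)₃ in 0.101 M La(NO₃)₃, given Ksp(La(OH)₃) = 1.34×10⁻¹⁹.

3.66×10⁻⁷ M

La(OH)₃(s) ⇌ La³⁺(aq) + 3 OH⁻(aq)
La³⁺ is already present at 0.101 M. If s mol/L of La(OH)₃ dissolves, [OH⁻] = 3s while [La³⁺] ≈ 0.101 M.
Ksp = [La³⁺][OH⁻]^3 = (0.101)(3s)^3
(3s)^3 = 1.34×10⁻¹⁹ / (0.101) = 1.33×10⁻¹⁸
s = 3.66×10⁻⁷ M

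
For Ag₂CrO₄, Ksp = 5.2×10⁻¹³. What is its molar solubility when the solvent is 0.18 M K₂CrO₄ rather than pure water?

Ag₂CrO₄(s) ⇌ 2 Ag⁺(aq) + CrO₄²⁻(aq)
With CrO₄²⁻ already at 0.18 M and s small, take [CrO₄²⁻] ≈ 0.18 M and [Ag⁺] = 2s.
Ksp = [Ag⁺]^2[CrO₄²⁻] = (2s)^2(0.18)
(2s)^2 = 5.2×10⁻¹³ / (0.18) = 2.9×10⁻¹²
s = 8.5×10⁻⁷ M

8.5×10⁻⁷ M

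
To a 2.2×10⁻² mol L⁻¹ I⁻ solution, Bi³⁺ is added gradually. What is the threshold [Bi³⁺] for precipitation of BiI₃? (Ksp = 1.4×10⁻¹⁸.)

Precipitation begins when Q = Ksp.
BiI₃(s) ⇌ Bi³⁺(aq) + 3 I⁻(aq)
Ksp = [Bi³⁺][I⁻]^3 = [Bi³⁺](2.2×10⁻²)^3
[Bi³⁺] = 1.4×10⁻¹⁸ / (2.2×10⁻²)^3 = 1.3×10⁻¹³
[Bi³⁺] = 1.3×10⁻¹³ mol L⁻¹

1.3×10⁻¹³ M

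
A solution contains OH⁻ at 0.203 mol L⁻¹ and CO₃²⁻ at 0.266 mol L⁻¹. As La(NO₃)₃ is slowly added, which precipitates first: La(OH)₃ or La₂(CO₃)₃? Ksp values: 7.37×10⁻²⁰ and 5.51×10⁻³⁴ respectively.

La(OH)₃

The threshold for precipitation is Q = Ksp.
For La(OH)₃: [La³⁺] = (Ksp/[OH⁻]^3) = 8.81×10⁻¹⁸ mol L⁻¹
For La₂(CO₃)₃: [La³⁺] = (Ksp/[CO₃²⁻]^3)^(1/2) = 1.71×10⁻¹⁶ mol L⁻¹
The smaller threshold [La³⁺] is reached first, so La(OH)₃ precipitates first.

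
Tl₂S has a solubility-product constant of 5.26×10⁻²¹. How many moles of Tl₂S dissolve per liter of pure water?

1.10×10⁻⁷ M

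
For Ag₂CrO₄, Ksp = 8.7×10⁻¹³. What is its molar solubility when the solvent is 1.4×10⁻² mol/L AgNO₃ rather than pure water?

4.4×10⁻⁹ M

Ag₂CrO₄(s) ⇌ 2 Ag⁺(aq) + CrO₄²⁻(aq)
Ag⁺ is already present at 1.4×10⁻² mol/L. If s mol/L of Ag₂CrO₄ dissolves, [CrO₄²⁻] = s while [Ag⁺] ≈ 1.4×10⁻² mol/L.
Ksp = [Ag⁺]^2[CrO₄²⁻] = (1.4×10⁻²)^2s
s = 8.7×10⁻¹³ / (1.4×10⁻²)^2 = 4.4×10⁻⁹
s = 4.4×10⁻⁹ mol/L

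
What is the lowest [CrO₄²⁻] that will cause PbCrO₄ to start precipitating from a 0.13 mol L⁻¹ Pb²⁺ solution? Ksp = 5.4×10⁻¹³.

4.2×10⁻¹² M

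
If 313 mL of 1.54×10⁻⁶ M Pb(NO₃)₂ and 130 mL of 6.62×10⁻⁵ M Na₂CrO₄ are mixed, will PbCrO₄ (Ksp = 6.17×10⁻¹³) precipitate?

Yes

Total volume after mixing = 313 + 130 = 443 mL.
[Pb²⁺] = (1.54×10⁻⁶)(313)/443 = 1.09×10⁻⁶ M
[CrO₄²⁻] = (6.62×10⁻⁵)(130)/443 = 1.94×10⁻⁵ M
Q = [Pb²⁺][CrO₄²⁻] = 2.11×10⁻¹¹
Because Q > Ksp (2.11×10⁻¹¹ vs 6.17×10⁻¹³), a precipitate of PbCrO₄ forms.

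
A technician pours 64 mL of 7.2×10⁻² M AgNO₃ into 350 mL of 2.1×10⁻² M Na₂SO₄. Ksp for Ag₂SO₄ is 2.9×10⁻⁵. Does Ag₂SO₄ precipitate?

No

Total volume after mixing = 64 + 350 = 414 mL.
[Ag⁺] = (7.2×10⁻²)(64)/414 = 1.1×10⁻² M
[SO₄²⁻] = (2.1×10⁻²)(350)/414 = 1.8×10⁻² M
Q = [Ag⁺]^2[SO₄²⁻] = 2.2×10⁻⁶
Q = 2.2×10⁻⁶ < Ksp = 2.9×10⁻⁵, so the solution is unsaturated and no precipitate forms.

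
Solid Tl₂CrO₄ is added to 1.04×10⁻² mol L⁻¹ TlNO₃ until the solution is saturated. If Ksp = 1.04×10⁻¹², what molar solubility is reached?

Tl₂CrO₄(s) ⇌ 2 Tl⁺(aq) + CrO₄²⁻(aq)
Let s be the solubility of Tl₂CrO₄ here. The common ion gives [Tl⁺] ≈ 1.04×10⁻² mol L⁻¹, and [CrO₄²⁻] = s.
Ksp = [Tl⁺]^2[CrO₄²⁻] = (1.04×10⁻²)^2s
s = 1.04×10⁻¹² / (1.04×10⁻²)^2 = 9.62×10⁻⁹
s = 9.62×10⁻⁹ mol L⁻¹

9.62×10⁻⁹ M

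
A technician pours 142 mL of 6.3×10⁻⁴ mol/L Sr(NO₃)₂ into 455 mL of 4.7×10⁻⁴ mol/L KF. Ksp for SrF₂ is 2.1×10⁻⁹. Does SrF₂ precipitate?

No

After mixing, V = 142 mL + 455 mL = 597 mL.
[Sr²⁺] = (6.3×10⁻⁴)(142)/597 = 1.5×10⁻⁴ mol/L
[F⁻] = (4.7×10⁻⁴)(455)/597 = 3.6×10⁻⁴ mol/L
Q = [Sr²⁺][F⁻]^2 = 1.9×10⁻¹¹
Q = 1.9×10⁻¹¹ < Ksp = 2.1×10⁻⁹, so the solution is unsaturated and no precipitate forms.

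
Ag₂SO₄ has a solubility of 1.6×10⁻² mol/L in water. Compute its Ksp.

Ag₂SO₄(s) ⇌ 2 Ag⁺(aq) + SO₄²⁻(aq)
Let s be the molar solubility. Then [Ag⁺] = 2s and [SO₄²⁻] = s.
Ksp = [Ag⁺]^2[SO₄²⁻] = (2s)^2 · s = 4s^3
Ksp = 4 × (1.6×10⁻²)^3 = 1.6×10⁻⁵

Ksp = 1.6×10⁻⁵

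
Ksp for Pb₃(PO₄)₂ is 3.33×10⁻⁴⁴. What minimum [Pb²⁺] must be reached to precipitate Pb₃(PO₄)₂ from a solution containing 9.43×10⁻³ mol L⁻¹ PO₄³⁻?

7.21×10⁻¹⁴ M

Precipitation of each salt begins when its ion product equals Ksp.
Pb₃(PO₄)₂(s) ⇌ 3 Pb²⁺(aq) + 2 PO₄³⁻(aq)
Ksp = [Pb²⁺]^3[PO₄³⁻]^2 = [Pb²⁺]^3(9.43×10⁻³)^2
[Pb²⁺]^3 = 3.33×10⁻⁴⁴ / (9.43×10⁻³)^2 = 3.74×10⁻⁴⁰
[Pb²⁺] = 7.21×10⁻¹⁴ mol L⁻¹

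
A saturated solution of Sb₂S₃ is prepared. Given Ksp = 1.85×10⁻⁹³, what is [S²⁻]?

3.34×10⁻¹⁹ M

Sb₂S₃(s) ⇌ 2 Sb³⁺(aq) + 3 S²⁻(aq)
With molar solubility s: [Sb³⁺] = 2s, [S²⁻] = 3s.
Ksp = [Sb³⁺]^2[S²⁻]^3 = (2s)^2 · (3s)^3 = 108s^5 = 1.85×10⁻⁹³
s = 1.11×10⁻¹⁹ mol L⁻¹
[S²⁻] = 3s = 3.34×10⁻¹⁹ mol L⁻¹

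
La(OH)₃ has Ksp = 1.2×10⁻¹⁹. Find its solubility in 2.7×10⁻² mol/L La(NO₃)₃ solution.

5.5×10⁻⁷ M

La(OH)₃(s) ⇌ La³⁺(aq) + 3 OH⁻(aq)
With La³⁺ already at 2.7×10⁻² mol/L and s small, take [La³⁺] ≈ 2.7×10⁻² mol/L and [OH⁻] = 3s.
Ksp = [La³⁺][OH⁻]^3 = (2.7×10⁻²)(3s)^3
(3s)^3 = 1.2×10⁻¹⁹ / (2.7×10⁻²) = 4.4×10⁻¹⁸
s = 5.5×10⁻⁷ mol/L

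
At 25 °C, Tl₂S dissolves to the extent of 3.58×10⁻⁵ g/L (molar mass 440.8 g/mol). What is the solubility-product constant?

Molar solubility s = (3.58×10⁻⁵ g/L) / (440.8 g/mol) = 8.1216×10⁻⁸ mol/L
Tl₂S(s) ⇌ 2 Tl⁺(aq) + S²⁻(aq)
Let s be the molar solubility. Then [Tl⁺] = 2s and [S²⁻] = s.
Ksp = [Tl⁺]^2[S²⁻] = (2s)^2 · s = 4s^3
Ksp = 4 × (8.1216×10⁻⁸)^3 = 2.14×10⁻²¹

Ksp = 2.14×10⁻²¹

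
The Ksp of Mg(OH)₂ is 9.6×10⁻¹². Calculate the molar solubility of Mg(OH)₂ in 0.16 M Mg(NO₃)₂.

Mg(OH)₂(s) ⇌ Mg²⁺(aq) + 2 OH⁻(aq)
With Mg²⁺ already at 0.16 M and s small, take [Mg²⁺] ≈ 0.16 M and [OH⁻] = 2s.
Ksp = [Mg²⁺][OH⁻]^2 = (0.16)(2s)^2
(2s)^2 = 9.6×10⁻¹² / (0.16) = 6.0×10⁻¹¹
s = 3.9×10⁻⁶ M

3.9×10⁻⁶ M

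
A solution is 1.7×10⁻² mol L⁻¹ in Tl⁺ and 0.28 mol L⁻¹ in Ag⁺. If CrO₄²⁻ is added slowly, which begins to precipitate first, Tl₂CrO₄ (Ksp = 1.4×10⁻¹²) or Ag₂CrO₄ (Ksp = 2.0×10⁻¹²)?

Ag₂CrO₄

Precipitation of each salt begins when its ion product equals Ksp.
For Tl₂CrO₄: [CrO₄²⁻] = (Ksp/[Tl⁺]^2) = 4.8×10⁻⁹ mol L⁻¹
For Ag₂CrO₄: [CrO₄²⁻] = (Ksp/[Ag⁺]^2) = 2.6×10⁻¹¹ mol L⁻¹
Since Ag₂CrO₄ needs less CrO₄²⁻ to reach saturation, it precipitates first.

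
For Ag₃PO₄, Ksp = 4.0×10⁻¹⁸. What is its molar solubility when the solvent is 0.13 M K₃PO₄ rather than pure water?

Ag₃PO₄(s) ⇌ 3 Ag⁺(aq) + PO₄³⁻(aq)
Let s be the solubility of Ag₃PO₄ here. The common ion gives [PO₄³⁻] ≈ 0.13 M, and [Ag⁺] = 3s.
Ksp = [Ag⁺]^3[PO₄³⁻] = (3s)^3(0.13)
(3s)^3 = 4.0×10⁻¹⁸ / (0.13) = 3.1×10⁻¹⁷
s = 1.0×10⁻⁶ M

1.0×10⁻⁶ M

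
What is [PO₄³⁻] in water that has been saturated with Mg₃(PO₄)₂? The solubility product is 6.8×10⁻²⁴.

1.8×10⁻⁵ M

Mg₃(PO₄)₂(s) ⇌ 3 Mg²⁺(aq) + 2 PO₄³⁻(aq)
For each mole of Mg₃(PO₄)₂ that dissolves per liter, [Mg²⁺] = 3s and [PO₄³⁻] = 2s; let s denote this solubility.
Ksp = [Mg²⁺]^3[PO₄³⁻]^2 = (3s)^3 · (2s)^2 = 108s^5 = 6.8×10⁻²⁴
s = 9.1×10⁻⁶ M
[PO₄³⁻] = 2s = 1.8×10⁻⁵ M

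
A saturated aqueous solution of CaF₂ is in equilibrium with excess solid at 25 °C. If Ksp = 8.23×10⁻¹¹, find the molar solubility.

2.74×10⁻⁴ M

CaF₂(s) ⇌ Ca²⁺(aq) + 2 F⁻(aq)
With molar solubility s: [Ca²⁺] = s, [F⁻] = 2s.
Ksp = [Ca²⁺][F⁻]^2 = s · (2s)^2 = 4s^3
4s^3 = 8.23×10⁻¹¹  ⇒  s^3 = 2.06×10⁻¹¹
s = (2.06×10⁻¹¹)^(1/3) = 2.74×10⁻⁴ mol L⁻¹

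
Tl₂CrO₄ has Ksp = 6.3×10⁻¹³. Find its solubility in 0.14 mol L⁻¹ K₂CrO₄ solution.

1.1×10⁻⁶ M

Tl₂CrO₄(s) ⇌ 2 Tl⁺(aq) + CrO₄²⁻(aq)
CrO₄²⁻ is already present at 0.14 mol L⁻¹. If s mol/L of Tl₂CrO₄ dissolves, [Tl⁺] = 2s while [CrO₄²⁻] ≈ 0.14 mol L⁻¹.
Ksp = [Tl⁺]^2[CrO₄²⁻] = (2s)^2(0.14)
(2s)^2 = 6.3×10⁻¹³ / (0.14) = 4.5×10⁻¹²
s = 1.1×10⁻⁶ mol L⁻¹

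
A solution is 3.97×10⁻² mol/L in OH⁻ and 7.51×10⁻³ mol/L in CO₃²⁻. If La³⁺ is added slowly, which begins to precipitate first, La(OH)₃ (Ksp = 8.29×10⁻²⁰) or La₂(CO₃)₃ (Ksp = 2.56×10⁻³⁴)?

La(OH)₃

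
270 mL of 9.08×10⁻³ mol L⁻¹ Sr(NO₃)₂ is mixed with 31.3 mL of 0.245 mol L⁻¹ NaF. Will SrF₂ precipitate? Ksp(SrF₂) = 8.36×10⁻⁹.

After mixing, V = 270 mL + 31.3 mL = 301.3 mL.
[Sr²⁺] = (9.08×10⁻³)(270)/301.3 = 8.14×10⁻³ mol L⁻¹
[F⁻] = (0.245)(31.3)/301.3 = 2.55×10⁻² mol L⁻¹
Q = [Sr²⁺][F⁻]^2 = 5.27×10⁻⁶
Because Q > Ksp (5.27×10⁻⁶ vs 8.36×10⁻⁹), a precipitate of SrF₂ forms.

Yes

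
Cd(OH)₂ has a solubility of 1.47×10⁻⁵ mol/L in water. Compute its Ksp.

Ksp = 1.27×10⁻¹⁴

Cd(OH)₂(s) ⇌ Cd²⁺(aq) + 2 OH⁻(aq)
Let s be the molar solubility. Then [Cd²⁺] = s and [OH⁻] = 2s.
Ksp = [Cd²⁺][OH⁻]^2 = s · (2s)^2 = 4s^3
Ksp = 4 × (1.47×10⁻⁵)^3 = 1.27×10⁻¹⁴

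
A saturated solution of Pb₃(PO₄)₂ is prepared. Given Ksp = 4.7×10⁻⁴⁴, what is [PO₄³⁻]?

1.7×10⁻⁹ M

Pb₃(PO₄)₂(s) ⇌ 3 Pb²⁺(aq) + 2 PO₄³⁻(aq)
With molar solubility s: [Pb²⁺] = 3s, [PO₄³⁻] = 2s.
Ksp = [Pb²⁺]^3[PO₄³⁻]^2 = (3s)^3 · (2s)^2 = 108s^5 = 4.7×10⁻⁴⁴
s = 8.5×10⁻¹⁰ M
[PO₄³⁻] = 2s = 1.7×10⁻⁹ M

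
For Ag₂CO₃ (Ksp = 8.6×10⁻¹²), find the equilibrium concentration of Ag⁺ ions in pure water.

Ag₂CO₃(s) ⇌ 2 Ag⁺(aq) + CO₃²⁻(aq)
For each mole of Ag₂CO₃ that dissolves per liter, [Ag⁺] = 2s and [CO₃²⁻] = s; let s denote this solubility.
Ksp = [Ag⁺]^2[CO₃²⁻] = (2s)^2 · s = 4s^3 = 8.6×10⁻¹²
s = 1.3×10⁻⁴ M
[Ag⁺] = 2s = 2.6×10⁻⁴ M

2.6×10⁻⁴ M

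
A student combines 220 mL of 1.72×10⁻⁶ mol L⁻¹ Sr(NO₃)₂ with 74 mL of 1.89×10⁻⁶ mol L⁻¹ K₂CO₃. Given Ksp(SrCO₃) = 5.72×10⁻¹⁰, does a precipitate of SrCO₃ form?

No

Total volume after mixing = 220 + 74 = 294 mL.
[Sr²⁺] = (1.72×10⁻⁶)(220)/294 = 1.29×10⁻⁶ mol L⁻¹
[CO₃²⁻] = (1.89×10⁻⁶)(74)/294 = 4.76×10⁻⁷ mol L⁻¹
Q = [Sr²⁺][CO₃²⁻] = 6.12×10⁻¹³
Q = 6.12×10⁻¹³ < Ksp = 5.72×10⁻¹⁰, so the solution is unsaturated and no precipitate forms.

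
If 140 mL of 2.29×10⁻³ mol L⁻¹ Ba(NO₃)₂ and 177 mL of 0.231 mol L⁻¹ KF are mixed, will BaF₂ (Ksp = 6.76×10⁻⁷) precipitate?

Yes

The combined volume is 317 mL.
[Ba²⁺] = (2.29×10⁻³)(140)/317 = 1.01×10⁻³ mol L⁻¹
[F⁻] = (0.231)(177)/317 = 0.129 mol L⁻¹
Q = [Ba²⁺][F⁻]^2 = 1.68×10⁻⁵
Because Q > Ksp (1.68×10⁻⁵ vs 6.76×10⁻⁷), a precipitate of BaF₂ forms.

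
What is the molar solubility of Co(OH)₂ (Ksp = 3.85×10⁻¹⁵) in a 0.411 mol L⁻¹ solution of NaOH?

Co(OH)₂(s) ⇌ Co²⁺(aq) + 2 OH⁻(aq)
With OH⁻ already at 0.411 mol L⁻¹ and s small, take [OH⁻] ≈ 0.411 mol L⁻¹ and [Co²⁺] = s.
Ksp = [Co²⁺][OH⁻]^2 = s(0.411)^2
s = 3.85×10⁻¹⁵ / (0.411)^2 = 2.28×10⁻¹⁴
s = 2.28×10⁻¹⁴ mol L⁻¹

2.28×10⁻¹⁴ M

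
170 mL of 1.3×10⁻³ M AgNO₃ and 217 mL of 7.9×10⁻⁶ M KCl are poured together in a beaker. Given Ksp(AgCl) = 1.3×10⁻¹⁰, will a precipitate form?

Yes

The combined volume is 387 mL.
[Ag⁺] = (1.3×10⁻³)(170)/387 = 5.7×10⁻⁴ M
[Cl⁻] = (7.9×10⁻⁶)(217)/387 = 4.4×10⁻⁶ M
Q = [Ag⁺][Cl⁻] = 2.5×10⁻⁹
Since Q (2.5×10⁻⁹) exceeds Ksp (1.3×10⁻¹⁰), AgCl will precipitate.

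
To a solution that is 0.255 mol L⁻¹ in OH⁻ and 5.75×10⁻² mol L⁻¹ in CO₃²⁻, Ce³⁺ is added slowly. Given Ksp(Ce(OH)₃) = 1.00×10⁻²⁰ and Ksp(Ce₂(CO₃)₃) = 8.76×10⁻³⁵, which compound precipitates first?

Precipitation begins when Q = Ksp.
For Ce(OH)₃: [Ce³⁺] = (Ksp/[OH⁻]^3) = 6.03×10⁻¹⁹ mol L⁻¹
For Ce₂(CO₃)₃: [Ce³⁺] = (Ksp/[CO₃²⁻]^3)^(1/2) = 6.79×10⁻¹⁶ mol L⁻¹
Ce(OH)₃ requires the lower [Ce³⁺], so it precipitates first.

Ce(OH)₃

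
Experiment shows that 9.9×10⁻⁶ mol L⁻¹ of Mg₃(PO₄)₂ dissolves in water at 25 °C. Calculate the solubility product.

Ksp = 1.0×10⁻²³

Mg₃(PO₄)₂(s) ⇌ 3 Mg²⁺(aq) + 2 PO₄³⁻(aq)
For each mole of Mg₃(PO₄)₂ that dissolves per liter, [Mg²⁺] = 3s and [PO₄³⁻] = 2s; let s denote this solubility.
Ksp = [Mg²⁺]^3[PO₄³⁻]^2 = (3s)^3 · (2s)^2 = 108s^5
Ksp = 108 × (9.9×10⁻⁶)^5 = 1.0×10⁻²³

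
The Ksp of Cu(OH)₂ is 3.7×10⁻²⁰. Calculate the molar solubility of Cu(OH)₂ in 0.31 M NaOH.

Cu(OH)₂(s) ⇌ Cu²⁺(aq) + 2 OH⁻(aq)
OH⁻ is already present at 0.31 M. If s mol/L of Cu(OH)₂ dissolves, [Cu²⁺] = s while [OH⁻] ≈ 0.31 M.
Ksp = [Cu²⁺][OH⁻]^2 = s(0.31)^2
s = 3.7×10⁻²⁰ / (0.31)^2 = 3.9×10⁻¹⁹
s = 3.9×10⁻¹⁹ M

3.9×10⁻¹⁹ M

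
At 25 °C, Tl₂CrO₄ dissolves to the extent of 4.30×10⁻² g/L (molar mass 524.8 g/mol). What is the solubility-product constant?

Ksp = 2.20×10⁻¹²

Convert to molarity: s = 4.30×10⁻² / 524.8 = 8.1936×10⁻⁵ mol/L
Tl₂CrO₄(s) ⇌ 2 Tl⁺(aq) + CrO₄²⁻(aq)
If s mol/L of Tl₂CrO₄ dissolves, [Tl⁺] = 2s and [CrO₄²⁻] = s.
Ksp = [Tl⁺]^2[CrO₄²⁻] = (2s)^2 · s = 4s^3
Ksp = 4 × (8.1936×10⁻⁵)^3 = 2.20×10⁻¹²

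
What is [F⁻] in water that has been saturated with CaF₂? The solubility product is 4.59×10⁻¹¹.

4.51×10⁻⁴ M

CaF₂(s) ⇌ Ca²⁺(aq) + 2 F⁻(aq)
For each mole of CaF₂ that dissolves per liter, [Ca²⁺] = s and [F⁻] = 2s; let s denote this solubility.
Ksp = [Ca²⁺][F⁻]^2 = s · (2s)^2 = 4s^3 = 4.59×10⁻¹¹
s = 2.26×10⁻⁴ M
[F⁻] = 2s = 4.51×10⁻⁴ M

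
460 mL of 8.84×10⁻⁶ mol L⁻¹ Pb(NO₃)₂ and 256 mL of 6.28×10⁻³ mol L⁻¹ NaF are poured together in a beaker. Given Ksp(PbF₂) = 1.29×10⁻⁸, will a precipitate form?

No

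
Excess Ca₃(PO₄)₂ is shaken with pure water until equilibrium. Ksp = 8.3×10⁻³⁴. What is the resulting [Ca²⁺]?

Ca₃(PO₄)₂(s) ⇌ 3 Ca²⁺(aq) + 2 PO₄³⁻(aq)
If s mol/L of Ca₃(PO₄)₂ dissolves, [Ca²⁺] = 3s and [PO₄³⁻] = 2s.
Ksp = [Ca²⁺]^3[PO₄³⁻]^2 = (3s)^3 · (2s)^2 = 108s^5 = 8.3×10⁻³⁴
s = 9.5×10⁻⁸ mol/L
[Ca²⁺] = 3s = 2.8×10⁻⁷ mol/L

2.8×10⁻⁷ M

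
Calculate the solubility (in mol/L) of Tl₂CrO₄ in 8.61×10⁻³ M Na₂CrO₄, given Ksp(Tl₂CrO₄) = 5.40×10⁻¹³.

3.96×10⁻⁶ M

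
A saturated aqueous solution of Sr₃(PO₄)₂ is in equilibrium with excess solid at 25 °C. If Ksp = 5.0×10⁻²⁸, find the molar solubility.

Sr₃(PO₄)₂(s) ⇌ 3 Sr²⁺(aq) + 2 PO₄³⁻(aq)
Let s be the molar solubility. Then [Sr²⁺] = 3s and [PO₄³⁻] = 2s.
Ksp = [Sr²⁺]^3[PO₄³⁻]^2 = (3s)^3 · (2s)^2 = 108s^5
108s^5 = 5.0×10⁻²⁸  ⇒  s^5 = 4.6×10⁻³⁰
Taking the 5th root, s = 1.4×10⁻⁶ M.

1.4×10⁻⁶ M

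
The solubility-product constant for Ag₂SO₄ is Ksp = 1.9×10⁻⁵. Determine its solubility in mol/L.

Ag₂SO₄(s) ⇌ 2 Ag⁺(aq) + SO₄²⁻(aq)
If s mol/L of Ag₂SO₄ dissolves, [Ag⁺] = 2s and [SO₄²⁻] = s.
Ksp = [Ag⁺]^2[SO₄²⁻] = (2s)^2 · s = 4s^3
4s^3 = 1.9×10⁻⁵  ⇒  s^3 = 4.8×10⁻⁶
s = 1.7×10⁻² mol/L

1.7×10⁻² M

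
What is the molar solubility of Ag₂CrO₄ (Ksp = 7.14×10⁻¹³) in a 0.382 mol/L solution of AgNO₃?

4.89×10⁻¹² M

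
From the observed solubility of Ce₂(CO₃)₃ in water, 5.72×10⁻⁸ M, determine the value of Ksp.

Ksp = 6.61×10⁻³⁵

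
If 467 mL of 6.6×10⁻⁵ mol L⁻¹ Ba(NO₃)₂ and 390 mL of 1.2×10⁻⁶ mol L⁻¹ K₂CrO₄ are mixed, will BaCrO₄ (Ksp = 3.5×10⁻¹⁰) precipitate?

No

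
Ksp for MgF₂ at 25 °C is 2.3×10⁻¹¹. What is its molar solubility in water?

MgF₂(s) ⇌ Mg²⁺(aq) + 2 F⁻(aq)
Call the molar solubility s, so that [Mg²⁺] = s and [F⁻] = 2s.
Ksp = [Mg²⁺][F⁻]^2 = s · (2s)^2 = 4s^3
4s^3 = 2.3×10⁻¹¹  ⇒  s^3 = 5.8×10⁻¹²
s = 1.8×10⁻⁴ mol L⁻¹

1.8×10⁻⁴ M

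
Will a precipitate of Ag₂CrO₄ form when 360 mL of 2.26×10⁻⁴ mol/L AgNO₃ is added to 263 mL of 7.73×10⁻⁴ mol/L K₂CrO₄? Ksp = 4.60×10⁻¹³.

Yes

The combined volume is 623 mL.
[Ag⁺] = (2.26×10⁻⁴)(360)/623 = 1.31×10⁻⁴ mol/L
[CrO₄²⁻] = (7.73×10⁻⁴)(263)/623 = 3.26×10⁻⁴ mol/L
Q = [Ag⁺]^2[CrO₄²⁻] = 5.57×10⁻¹²
Q = 5.57×10⁻¹² > Ksp = 4.60×10⁻¹³, so the solution is supersaturated and Ag₂CrO₄ precipitates.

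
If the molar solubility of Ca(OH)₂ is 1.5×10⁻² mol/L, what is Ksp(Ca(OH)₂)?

Ksp = 1.4×10⁻⁵

Ca(OH)₂(s) ⇌ Ca²⁺(aq) + 2 OH⁻(aq)
With molar solubility s: [Ca²⁺] = s, [OH⁻] = 2s.
Ksp = [Ca²⁺][OH⁻]^2 = s · (2s)^2 = 4s^3
Ksp = 4 × (1.5×10⁻²)^3 = 1.4×10⁻⁵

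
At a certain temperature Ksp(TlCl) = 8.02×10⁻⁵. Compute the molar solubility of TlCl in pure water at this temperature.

TlCl(s) ⇌ Tl⁺(aq) + Cl⁻(aq)
Call the molar solubility s, so that [Tl⁺] = s and [Cl⁻] = s.
Ksp = [Tl⁺][Cl⁻] = s · s = s^2
s^2 = 8.02×10⁻⁵
s = (8.02×10⁻⁵)^(1/2) = 8.96×10⁻³ mol L⁻¹

8.96×10⁻³ M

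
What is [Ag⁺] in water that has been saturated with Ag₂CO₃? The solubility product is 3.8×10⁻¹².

2.0×10⁻⁴ M

Ag₂CO₃(s) ⇌ 2 Ag⁺(aq) + CO₃²⁻(aq)
Call the molar solubility s, so that [Ag⁺] = 2s and [CO₃²⁻] = s.
Ksp = [Ag⁺]^2[CO₃²⁻] = (2s)^2 · s = 4s^3 = 3.8×10⁻¹²
s = 9.8×10⁻⁵ mol L⁻¹
[Ag⁺] = 2s = 2.0×10⁻⁴ mol L⁻¹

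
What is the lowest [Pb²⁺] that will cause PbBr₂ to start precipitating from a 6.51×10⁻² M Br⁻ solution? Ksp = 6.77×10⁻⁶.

Precipitation of each salt begins when its ion product equals Ksp.
PbBr₂(s) ⇌ Pb²⁺(aq) + 2 Br⁻(aq)
Ksp = [Pb²⁺][Br⁻]^2 = [Pb²⁺](6.51×10⁻²)^2
[Pb²⁺] = 6.77×10⁻⁶ / (6.51×10⁻²)^2 = 1.60×10⁻³
[Pb²⁺] = 1.60×10⁻³ M

1.60×10⁻³ M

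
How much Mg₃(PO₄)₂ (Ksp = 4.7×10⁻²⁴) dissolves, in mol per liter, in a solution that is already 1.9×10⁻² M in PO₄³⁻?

Mg₃(PO₄)₂(s) ⇌ 3 Mg²⁺(aq) + 2 PO₄³⁻(aq)
PO₄³⁻ is already present at 1.9×10⁻² M. If s mol/L of Mg₃(PO₄)₂ dissolves, [Mg²⁺] = 3s while [PO₄³⁻] ≈ 1.9×10⁻² M.
Ksp = [Mg²⁺]^3[PO₄³⁻]^2 = (3s)^3(1.9×10⁻²)^2
(3s)^3 = 4.7×10⁻²⁴ / (1.9×10⁻²)^2 = 1.3×10⁻²⁰
s = 7.8×10⁻⁸ M

7.8×10⁻⁸ M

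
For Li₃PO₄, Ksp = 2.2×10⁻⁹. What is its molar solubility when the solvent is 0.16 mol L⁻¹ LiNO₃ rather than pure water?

Li₃PO₄(s) ⇌ 3 Li⁺(aq) + PO₄³⁻(aq)
Li⁺ is already present at 0.16 mol L⁻¹. If s mol/L of Li₃PO₄ dissolves, [PO₄³⁻] = s while [Li⁺] ≈ 0.16 mol L⁻¹.
Ksp = [Li⁺]^3[PO₄³⁻] = (0.16)^3s
s = 2.2×10⁻⁹ / (0.16)^3 = 5.4×10⁻⁷
s = 5.4×10⁻⁷ mol L⁻¹

5.4×10⁻⁷ M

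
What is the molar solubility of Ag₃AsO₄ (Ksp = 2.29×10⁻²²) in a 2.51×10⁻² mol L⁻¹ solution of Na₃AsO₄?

Ag₃AsO₄(s) ⇌ 3 Ag⁺(aq) + AsO₄³⁻(aq)
AsO₄³⁻ is already present at 2.51×10⁻² mol L⁻¹. If s mol/L of Ag₃AsO₄ dissolves, [Ag⁺] = 3s while [AsO₄³⁻] ≈ 2.51×10⁻² mol L⁻¹.
Ksp = [Ag⁺]^3[AsO₄³⁻] = (3s)^3(2.51×10⁻²)
(3s)^3 = 2.29×10⁻²² / (2.51×10⁻²) = 9.12×10⁻²¹
s = 6.97×10⁻⁸ mol L⁻¹

6.97×10⁻⁸ M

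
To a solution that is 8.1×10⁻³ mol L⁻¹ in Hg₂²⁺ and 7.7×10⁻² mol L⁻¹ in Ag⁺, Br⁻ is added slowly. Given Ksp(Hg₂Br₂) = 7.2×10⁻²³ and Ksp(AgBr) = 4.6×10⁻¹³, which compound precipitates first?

Each salt precipitates once Q = Ksp for that salt.
For Hg₂Br₂: [Br⁻] = (Ksp/[Hg₂²⁺])^(1/2) = 9.4×10⁻¹¹ mol L⁻¹
For AgBr: [Br⁻] = (Ksp/[Ag⁺]) = 6.0×10⁻¹² mol L⁻¹
Since AgBr needs less Br⁻ to reach saturation, it precipitates first.

AgBr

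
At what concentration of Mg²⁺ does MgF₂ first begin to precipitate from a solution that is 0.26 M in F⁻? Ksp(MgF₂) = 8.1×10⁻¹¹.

1.2×10⁻⁹ M

Precipitation of each salt begins when its ion product equals Ksp.
MgF₂(s) ⇌ Mg²⁺(aq) + 2 F⁻(aq)
Ksp = [Mg²⁺][F⁻]^2 = [Mg²⁺](0.26)^2
[Mg²⁺] = 8.1×10⁻¹¹ / (0.26)^2 = 1.2×10⁻⁹
[Mg²⁺] = 1.2×10⁻⁹ M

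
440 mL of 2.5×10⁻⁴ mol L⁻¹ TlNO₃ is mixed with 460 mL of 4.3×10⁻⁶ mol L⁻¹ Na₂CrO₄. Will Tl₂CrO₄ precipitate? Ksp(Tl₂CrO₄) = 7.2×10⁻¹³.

No

Total volume after mixing = 440 + 460 = 900 mL.
[Tl⁺] = (2.5×10⁻⁴)(440)/900 = 1.2×10⁻⁴ mol L⁻¹
[CrO₄²⁻] = (4.3×10⁻⁶)(460)/900 = 2.2×10⁻⁶ mol L⁻¹
Q = [Tl⁺]^2[CrO₄²⁻] = 3.3×10⁻¹⁴
Q = 3.3×10⁻¹⁴ < Ksp = 7.2×10⁻¹³, so the solution is unsaturated and no precipitate forms.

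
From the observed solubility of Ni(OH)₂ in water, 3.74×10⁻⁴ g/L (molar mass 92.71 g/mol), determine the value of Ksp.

s = (3.74×10⁻⁴ g L⁻¹)/(92.71 g mol⁻¹) = 4.0341×10⁻⁶ M
Ni(OH)₂(s) ⇌ Ni²⁺(aq) + 2 OH⁻(aq)
For each mole of Ni(OH)₂ that dissolves per liter, [Ni²⁺] = s and [OH⁻] = 2s; let s denote this solubility.
Ksp = [Ni²⁺][OH⁻]^2 = s · (2s)^2 = 4s^3
Ksp = 4 × (4.0341×10⁻⁶)^3 = 2.63×10⁻¹⁶

Ksp = 2.63×10⁻¹⁶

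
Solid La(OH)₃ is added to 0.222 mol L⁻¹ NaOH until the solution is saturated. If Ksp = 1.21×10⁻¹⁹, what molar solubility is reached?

La(OH)₃(s) ⇌ La³⁺(aq) + 3 OH⁻(aq)
OH⁻ is already present at 0.222 mol L⁻¹. If s mol/L of La(OH)₃ dissolves, [La³⁺] = s while [OH⁻] ≈ 0.222 mol L⁻¹.
Ksp = [La³⁺][OH⁻]^3 = s(0.222)^3
s = 1.21×10⁻¹⁹ / (0.222)^3 = 1.11×10⁻¹⁷
s = 1.11×10⁻¹⁷ mol L⁻¹

1.11×10⁻¹⁷ M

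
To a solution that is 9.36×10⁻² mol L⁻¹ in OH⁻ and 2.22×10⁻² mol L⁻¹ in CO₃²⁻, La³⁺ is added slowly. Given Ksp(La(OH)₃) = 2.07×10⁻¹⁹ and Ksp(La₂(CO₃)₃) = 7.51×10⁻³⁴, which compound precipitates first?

La(OH)₃

Precipitation of each salt begins when its ion product equals Ksp.
For La(OH)₃: [La³⁺] = (Ksp/[OH⁻]^3) = 2.52×10⁻¹⁶ mol L⁻¹
For La₂(CO₃)₃: [La³⁺] = (Ksp/[CO₃²⁻]^3)^(1/2) = 8.28×10⁻¹⁵ mol L⁻¹
The smaller threshold [La³⁺] is reached first, so La(OH)₃ precipitates first.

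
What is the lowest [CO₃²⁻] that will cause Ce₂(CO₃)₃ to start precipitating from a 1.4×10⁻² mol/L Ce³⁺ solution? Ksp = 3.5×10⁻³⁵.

5.6×10⁻¹¹ M

The threshold for precipitation is Q = Ksp.
Ce₂(CO₃)₃(s) ⇌ 2 Ce³⁺(aq) + 3 CO₃²⁻(aq)
Ksp = [Ce³⁺]^2[CO₃²⁻]^3 = [CO₃²⁻]^3(1.4×10⁻²)^2
[CO₃²⁻]^3 = 3.5×10⁻³⁵ / (1.4×10⁻²)^2 = 1.8×10⁻³¹
[CO₃²⁻] = 5.6×10⁻¹¹ mol/L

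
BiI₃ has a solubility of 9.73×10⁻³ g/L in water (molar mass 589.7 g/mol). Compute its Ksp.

Ksp = 2.00×10⁻¹⁸

Convert to molarity: s = 9.73×10⁻³ / 589.7 = 1.6500×10⁻⁵ mol/L
BiI₃(s) ⇌ Bi³⁺(aq) + 3 I⁻(aq)
If s mol/L of BiI₃ dissolves, [Bi³⁺] = s and [I⁻] = 3s.
Ksp = [Bi³⁺][I⁻]^3 = s · (3s)^3 = 27s^4
Ksp = 27 × (1.6500×10⁻⁵)^4 = 2.00×10⁻¹⁸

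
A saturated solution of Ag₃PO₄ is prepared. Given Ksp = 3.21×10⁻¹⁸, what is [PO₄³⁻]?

1.86×10⁻⁵ M

Ag₃PO₄(s) ⇌ 3 Ag⁺(aq) + PO₄³⁻(aq)
For each mole of Ag₃PO₄ that dissolves per liter, [Ag⁺] = 3s and [PO₄³⁻] = s; let s denote this solubility.
Ksp = [Ag⁺]^3[PO₄³⁻] = (3s)^3 · s = 27s^4 = 3.21×10⁻¹⁸
s = 1.86×10⁻⁵ mol L⁻¹
[PO₄³⁻] = s = 1.86×10⁻⁵ mol L⁻¹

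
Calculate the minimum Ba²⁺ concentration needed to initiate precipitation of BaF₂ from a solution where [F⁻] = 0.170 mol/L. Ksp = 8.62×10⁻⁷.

2.98×10⁻⁵ M

Each salt precipitates once Q = Ksp for that salt.
BaF₂(s) ⇌ Ba²⁺(aq) + 2 F⁻(aq)
Ksp = [Ba²⁺][F⁻]^2 = [Ba²⁺](0.170)^2
[Ba²⁺] = 8.62×10⁻⁷ / (0.170)^2 = 2.98×10⁻⁵
[Ba²⁺] = 2.98×10⁻⁵ mol/L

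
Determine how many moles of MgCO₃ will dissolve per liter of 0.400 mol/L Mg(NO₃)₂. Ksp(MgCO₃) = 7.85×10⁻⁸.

1.96×10⁻⁷ M

MgCO₃(s) ⇌ Mg²⁺(aq) + CO₃²⁻(aq)
Let s be the solubility of MgCO₃ here. The common ion gives [Mg²⁺] ≈ 0.400 mol/L, and [CO₃²⁻] = s.
Ksp = [Mg²⁺][CO₃²⁻] = (0.400)s
s = 7.85×10⁻⁸ / (0.400) = 1.96×10⁻⁷
s = 1.96×10⁻⁷ mol/L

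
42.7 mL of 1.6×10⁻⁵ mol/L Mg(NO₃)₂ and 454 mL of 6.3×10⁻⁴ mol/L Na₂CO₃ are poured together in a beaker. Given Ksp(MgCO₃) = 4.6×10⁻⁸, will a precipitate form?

After mixing, V = 42.7 mL + 454 mL = 496.7 mL.
[Mg²⁺] = (1.6×10⁻⁵)(42.7)/496.7 = 1.4×10⁻⁶ mol/L
[CO₃²⁻] = (6.3×10⁻⁴)(454)/496.7 = 5.8×10⁻⁴ mol/L
Q = [Mg²⁺][CO₃²⁻] = 7.9×10⁻¹⁰
Since Q (7.9×10⁻¹⁰) is less than Ksp (4.6×10⁻⁸), no MgCO₃ precipitates.

No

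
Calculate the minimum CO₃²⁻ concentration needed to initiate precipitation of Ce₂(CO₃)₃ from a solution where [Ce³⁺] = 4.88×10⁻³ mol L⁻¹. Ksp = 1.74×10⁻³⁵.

Each salt precipitates once Q = Ksp for that salt.
Ce₂(CO₃)₃(s) ⇌ 2 Ce³⁺(aq) + 3 CO₃²⁻(aq)
Ksp = [Ce³⁺]^2[CO₃²⁻]^3 = [CO₃²⁻]^3(4.88×10⁻³)^2
[CO₃²⁻]^3 = 1.74×10⁻³⁵ / (4.88×10⁻³)^2 = 7.31×10⁻³¹
[CO₃²⁻] = 9.01×10⁻¹¹ mol L⁻¹

9.01×10⁻¹¹ M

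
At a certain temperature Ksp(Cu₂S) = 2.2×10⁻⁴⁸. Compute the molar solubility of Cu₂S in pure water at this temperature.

8.2×10⁻¹⁷ M

Cu₂S(s) ⇌ 2 Cu⁺(aq) + S²⁻(aq)
For each mole of Cu₂S that dissolves per liter, [Cu⁺] = 2s and [S²⁻] = s; let s denote this solubility.
Ksp = [Cu⁺]^2[S²⁻] = (2s)^2 · s = 4s^3
4s^3 = 2.2×10⁻⁴⁸  ⇒  s^3 = 5.5×10⁻⁴⁹
Taking the 3rd root, s = 8.2×10⁻¹⁷ mol L⁻¹.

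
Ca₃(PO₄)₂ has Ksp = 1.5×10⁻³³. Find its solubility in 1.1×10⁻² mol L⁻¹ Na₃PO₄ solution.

7.7×10⁻¹¹ M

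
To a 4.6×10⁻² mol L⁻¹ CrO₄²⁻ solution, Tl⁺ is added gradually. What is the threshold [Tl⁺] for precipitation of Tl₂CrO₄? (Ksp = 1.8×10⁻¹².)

6.3×10⁻⁶ M

A salt starts to precipitate once the ion product Q reaches its Ksp.
Tl₂CrO₄(s) ⇌ 2 Tl⁺(aq) + CrO₄²⁻(aq)
Ksp = [Tl⁺]^2[CrO₄²⁻] = [Tl⁺]^2(4.6×10⁻²)
[Tl⁺]^2 = 1.8×10⁻¹² / (4.6×10⁻²) = 3.9×10⁻¹¹
[Tl⁺] = 6.3×10⁻⁶ mol L⁻¹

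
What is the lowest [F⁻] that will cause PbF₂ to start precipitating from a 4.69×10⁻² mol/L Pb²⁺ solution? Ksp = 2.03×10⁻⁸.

Each salt precipitates once Q = Ksp for that salt.
PbF₂(s) ⇌ Pb²⁺(aq) + 2 F⁻(aq)
Ksp = [Pb²⁺][F⁻]^2 = [F⁻]^2(4.69×10⁻²)
[F⁻]^2 = 2.03×10⁻⁸ / (4.69×10⁻²) = 4.33×10⁻⁷
[F⁻] = 6.58×10⁻⁴ mol/L

6.58×10⁻⁴ M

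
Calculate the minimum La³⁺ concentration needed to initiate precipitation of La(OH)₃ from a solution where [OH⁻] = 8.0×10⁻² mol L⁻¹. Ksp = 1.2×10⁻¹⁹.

2.3×10⁻¹⁶ M

Precipitation begins when Q = Ksp.
La(OH)₃(s) ⇌ La³⁺(aq) + 3 OH⁻(aq)
Ksp = [La³⁺][OH⁻]^3 = [La³⁺](8.0×10⁻²)^3
[La³⁺] = 1.2×10⁻¹⁹ / (8.0×10⁻²)^3 = 2.3×10⁻¹⁶
[La³⁺] = 2.3×10⁻¹⁶ mol L⁻¹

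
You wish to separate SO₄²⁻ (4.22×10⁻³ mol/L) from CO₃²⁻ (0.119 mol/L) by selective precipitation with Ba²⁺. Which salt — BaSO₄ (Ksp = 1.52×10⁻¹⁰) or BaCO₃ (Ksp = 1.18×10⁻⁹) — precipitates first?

BaCO₃

A salt starts to precipitate once the ion product Q reaches its Ksp.
For BaSO₄: [Ba²⁺] = (Ksp/[SO₄²⁻]) = 3.60×10⁻⁸ mol/L
For BaCO₃: [Ba²⁺] = (Ksp/[CO₃²⁻]) = 9.92×10⁻⁹ mol/L
Since BaCO₃ needs less Ba²⁺ to reach saturation, it precipitates first.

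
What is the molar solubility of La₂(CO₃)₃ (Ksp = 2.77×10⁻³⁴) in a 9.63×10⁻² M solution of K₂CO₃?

La₂(CO₃)₃(s) ⇌ 2 La³⁺(aq) + 3 CO₃²⁻(aq)
With CO₃²⁻ already at 9.63×10⁻² M and s small, take [CO₃²⁻] ≈ 9.63×10⁻² M and [La³⁺] = 2s.
Ksp = [La³⁺]^2[CO₃²⁻]^3 = (2s)^2(9.63×10⁻²)^3
(2s)^2 = 2.77×10⁻³⁴ / (9.63×10⁻²)^3 = 3.10×10⁻³¹
s = 2.78×10⁻¹⁶ M

2.78×10⁻¹⁶ M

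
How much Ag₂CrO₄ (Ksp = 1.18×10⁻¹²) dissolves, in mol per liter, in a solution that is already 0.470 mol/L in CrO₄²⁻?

7.92×10⁻⁷ M

Ag₂CrO₄(s) ⇌ 2 Ag⁺(aq) + CrO₄²⁻(aq)
Let s be the solubility of Ag₂CrO₄ here. The common ion gives [CrO₄²⁻] ≈ 0.470 mol/L, and [Ag⁺] = 2s.
Ksp = [Ag⁺]^2[CrO₄²⁻] = (2s)^2(0.470)
(2s)^2 = 1.18×10⁻¹² / (0.470) = 2.51×10⁻¹²
s = 7.92×10⁻⁷ mol/L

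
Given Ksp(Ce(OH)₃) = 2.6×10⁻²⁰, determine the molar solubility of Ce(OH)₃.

5.6×10⁻⁶ M

Ce(OH)₃(s) ⇌ Ce³⁺(aq) + 3 OH⁻(aq)
For each mole of Ce(OH)₃ that dissolves per liter, [Ce³⁺] = s and [OH⁻] = 3s; let s denote this solubility.
Ksp = [Ce³⁺][OH⁻]^3 = s · (3s)^3 = 27s^4
27s^4 = 2.6×10⁻²⁰  ⇒  s^4 = 9.6×10⁻²²
s = 5.6×10⁻⁶ mol L⁻¹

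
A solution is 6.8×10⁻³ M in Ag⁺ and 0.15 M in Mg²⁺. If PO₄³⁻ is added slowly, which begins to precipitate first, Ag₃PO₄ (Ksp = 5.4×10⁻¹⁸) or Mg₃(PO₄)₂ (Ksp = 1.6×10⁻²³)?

Ag₃PO₄

Each salt precipitates once Q = Ksp for that salt.
For Ag₃PO₄: [PO₄³⁻] = (Ksp/[Ag⁺]^3) = 1.7×10⁻¹¹ M
For Mg₃(PO₄)₂: [PO₄³⁻] = (Ksp/[Mg²⁺]^3)^(1/2) = 6.9×10⁻¹¹ M
The smaller threshold [PO₄³⁻] is reached first, so Ag₃PO₄ precipitates first.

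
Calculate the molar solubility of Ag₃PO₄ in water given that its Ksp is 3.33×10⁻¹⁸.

Ag₃PO₄(s) ⇌ 3 Ag⁺(aq) + PO₄³⁻(aq)
Call the molar solubility s, so that [Ag⁺] = 3s and [PO₄³⁻] = s.
Ksp = [Ag⁺]^3[PO₄³⁻] = (3s)^3 · s = 27s^4
27s^4 = 3.33×10⁻¹⁸  ⇒  s^4 = 1.23×10⁻¹⁹
s = 1.87×10⁻⁵ M

1.87×10⁻⁵ M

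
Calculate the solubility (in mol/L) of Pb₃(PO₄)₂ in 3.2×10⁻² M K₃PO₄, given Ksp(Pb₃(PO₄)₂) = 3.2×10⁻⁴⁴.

Pb₃(PO₄)₂(s) ⇌ 3 Pb²⁺(aq) + 2 PO₄³⁻(aq)
The solution already contains PO₄³⁻ at 3.2×10⁻² M. Let s be the molar solubility of Pb₃(PO₄)₂.
[PO₄³⁻] ≈ 3.2×10⁻² M (common ion dominates); [Pb²⁺] = 3s.
Ksp = [Pb²⁺]^3[PO₄³⁻]^2 = (3s)^3(3.2×10⁻²)^2
(3s)^3 = 3.2×10⁻⁴⁴ / (3.2×10⁻²)^2 = 3.1×10⁻⁴¹
s = 1.0×10⁻¹⁴ M

1.0×10⁻¹⁴ M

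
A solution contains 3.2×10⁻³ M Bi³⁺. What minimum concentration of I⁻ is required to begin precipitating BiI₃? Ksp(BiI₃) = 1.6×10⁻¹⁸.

7.9×10⁻⁶ M

Precipitation of each salt begins when its ion product equals Ksp.
BiI₃(s) ⇌ Bi³⁺(aq) + 3 I⁻(aq)
Ksp = [Bi³⁺][I⁻]^3 = [I⁻]^3(3.2×10⁻³)
[I⁻]^3 = 1.6×10⁻¹⁸ / (3.2×10⁻³) = 5.0×10⁻¹⁶
[I⁻] = 7.9×10⁻⁶ M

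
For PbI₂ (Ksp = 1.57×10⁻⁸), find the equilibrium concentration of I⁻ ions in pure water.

3.15×10⁻³ M

PbI₂(s) ⇌ Pb²⁺(aq) + 2 I⁻(aq)
If s mol/L of PbI₂ dissolves, [Pb²⁺] = s and [I⁻] = 2s.
Ksp = [Pb²⁺][I⁻]^2 = s · (2s)^2 = 4s^3 = 1.57×10⁻⁸
s = 1.58×10⁻³ mol/L
[I⁻] = 2s = 3.15×10⁻³ mol/L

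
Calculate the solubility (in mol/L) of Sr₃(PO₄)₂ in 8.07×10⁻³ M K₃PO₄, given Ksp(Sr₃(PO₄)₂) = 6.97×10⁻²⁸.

7.35×10⁻⁹ M

Sr₃(PO₄)₂(s) ⇌ 3 Sr²⁺(aq) + 2 PO₄³⁻(aq)
PO₄³⁻ is already present at 8.07×10⁻³ M. If s mol/L of Sr₃(PO₄)₂ dissolves, [Sr²⁺] = 3s while [PO₄³⁻] ≈ 8.07×10⁻³ M.
Ksp = [Sr²⁺]^3[PO₄³⁻]^2 = (3s)^3(8.07×10⁻³)^2
(3s)^3 = 6.97×10⁻²⁸ / (8.07×10⁻³)^2 = 1.07×10⁻²³
s = 7.35×10⁻⁹ M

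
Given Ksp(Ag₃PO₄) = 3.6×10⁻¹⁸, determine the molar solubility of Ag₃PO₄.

Ag₃PO₄(s) ⇌ 3 Ag⁺(aq) + PO₄³⁻(aq)
For each mole of Ag₃PO₄ that dissolves per liter, [Ag⁺] = 3s and [PO₄³⁻] = s; let s denote this solubility.
Ksp = [Ag⁺]^3[PO₄³⁻] = (3s)^3 · s = 27s^4
27s^4 = 3.6×10⁻¹⁸  ⇒  s^4 = 1.3×10⁻¹⁹
s = 1.9×10⁻⁵ mol L⁻¹

1.9×10⁻⁵ M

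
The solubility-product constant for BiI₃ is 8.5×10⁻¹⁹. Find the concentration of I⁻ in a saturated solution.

4.0×10⁻⁵ M

BiI₃(s) ⇌ Bi³⁺(aq) + 3 I⁻(aq)
If s mol/L of BiI₃ dissolves, [Bi³⁺] = s and [I⁻] = 3s.
Ksp = [Bi³⁺][I⁻]^3 = s · (3s)^3 = 27s^4 = 8.5×10⁻¹⁹
s = 1.3×10⁻⁵ mol/L
[I⁻] = 3s = 4.0×10⁻⁵ mol/L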